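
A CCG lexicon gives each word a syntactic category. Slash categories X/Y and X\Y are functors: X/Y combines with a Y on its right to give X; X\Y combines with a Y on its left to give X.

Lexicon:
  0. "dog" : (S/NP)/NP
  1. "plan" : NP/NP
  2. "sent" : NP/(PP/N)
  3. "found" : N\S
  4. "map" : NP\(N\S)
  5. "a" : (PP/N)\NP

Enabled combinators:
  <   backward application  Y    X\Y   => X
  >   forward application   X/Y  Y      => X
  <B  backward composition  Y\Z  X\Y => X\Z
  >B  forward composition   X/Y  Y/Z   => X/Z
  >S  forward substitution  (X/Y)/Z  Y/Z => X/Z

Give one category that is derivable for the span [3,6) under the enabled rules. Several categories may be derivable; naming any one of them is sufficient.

[0,6] S   >
  [0,2] S/NP   >S
    [0,1] "dog" : (S/NP)/NP
    [1,2] "plan" : NP/NP
  [2,6] NP   >
    [2,3] "sent" : NP/(PP/N)
    [3,6] PP/N   <
      [3,5] NP   <
        [3,4] "found" : N\S
        [4,5] "map" : NP\(N\S)
      [5,6] "a" : (PP/N)\NP

PP/N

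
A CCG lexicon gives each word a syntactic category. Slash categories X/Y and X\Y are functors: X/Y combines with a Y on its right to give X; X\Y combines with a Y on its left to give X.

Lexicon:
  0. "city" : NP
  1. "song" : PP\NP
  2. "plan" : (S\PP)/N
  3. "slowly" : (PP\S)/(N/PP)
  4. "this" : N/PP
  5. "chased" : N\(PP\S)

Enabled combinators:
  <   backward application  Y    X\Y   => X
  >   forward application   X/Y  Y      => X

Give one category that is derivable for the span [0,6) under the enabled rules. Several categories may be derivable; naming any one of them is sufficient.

[0,6] S   <
  [0,2] PP   <
    [0,1] "city" : NP
    [1,2] "song" : PP\NP
  [2,6] S\PP   >
    [2,3] "plan" : (S\PP)/N
    [3,6] N   <
      [3,5] PP\S   >
        [3,4] "slowly" : (PP\S)/(N/PP)
        [4,5] "this" : N/PP
      [5,6] "chased" : N\(PP\S)

S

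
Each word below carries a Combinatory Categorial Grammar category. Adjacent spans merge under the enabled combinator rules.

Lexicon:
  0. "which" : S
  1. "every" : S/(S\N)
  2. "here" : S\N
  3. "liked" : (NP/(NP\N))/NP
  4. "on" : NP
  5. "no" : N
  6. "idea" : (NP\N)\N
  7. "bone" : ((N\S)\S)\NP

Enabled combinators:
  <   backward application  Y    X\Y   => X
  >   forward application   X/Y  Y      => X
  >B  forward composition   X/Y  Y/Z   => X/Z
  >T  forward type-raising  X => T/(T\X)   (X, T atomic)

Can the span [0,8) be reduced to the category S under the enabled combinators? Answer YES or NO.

S S/(S\N) S\N (NP/(NP\N))/NP NP N (NP\N)\N ((N\S)\S)\NP
CKY chart[0,8] = {N, N/(N\N), NP/(NP\N), PP/(PP\N), S/(S\N)}; S ∉ chart

NO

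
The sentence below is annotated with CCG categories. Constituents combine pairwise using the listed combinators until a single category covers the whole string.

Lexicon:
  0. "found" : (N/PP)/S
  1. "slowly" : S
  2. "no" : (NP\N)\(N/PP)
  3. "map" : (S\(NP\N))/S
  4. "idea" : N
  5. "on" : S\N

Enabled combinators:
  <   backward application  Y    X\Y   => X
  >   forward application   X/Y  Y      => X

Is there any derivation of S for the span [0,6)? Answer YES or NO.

[0,6] S   <
  [0,3] NP\N   <
    [0,2] N/PP   >
      [0,1] "found" : (N/PP)/S
      [1,2] "slowly" : S
    [2,3] "no" : (NP\N)\(N/PP)
  [3,6] S\(NP\N)   >
    [3,4] "map" : (S\(NP\N))/S
    [4,6] S   <
      [4,5] "idea" : N
      [5,6] "on" : S\N

YES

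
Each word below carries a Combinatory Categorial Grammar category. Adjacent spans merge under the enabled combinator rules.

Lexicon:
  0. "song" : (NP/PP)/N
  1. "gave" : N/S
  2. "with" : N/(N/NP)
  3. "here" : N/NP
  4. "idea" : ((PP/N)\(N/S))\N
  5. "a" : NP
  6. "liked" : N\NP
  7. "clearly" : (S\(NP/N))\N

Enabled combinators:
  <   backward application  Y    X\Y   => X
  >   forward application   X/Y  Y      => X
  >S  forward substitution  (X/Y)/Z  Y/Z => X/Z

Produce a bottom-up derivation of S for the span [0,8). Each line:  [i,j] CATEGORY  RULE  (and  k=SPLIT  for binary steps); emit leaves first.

[0,8] S   <
  [0,5] NP/N   >S
    [0,1] "song" : (NP/PP)/N
    [1,5] PP/N   <
      [1,2] "gave" : N/S
      [2,5] (PP/N)\(N/S)   <
        [2,4] N   >
          [2,3] "with" : N/(N/NP)
          [3,4] "here" : N/NP
        [4,5] "idea" : ((PP/N)\(N/S))\N
  [5,8] S\(NP/N)   <
    [5,7] N   <
      [5,6] "a" : NP
      [6,7] "liked" : N\NP
    [7,8] "clearly" : (S\(NP/N))\N

[0,1] (NP/PP)/N  lex  "song"
[1,2] N/S  lex  "gave"
[2,3] N/(N/NP)  lex  "with"
[3,4] N/NP  lex  "here"
[2,4] N  >  k=3
[4,5] ((PP/N)\(N/S))\N  lex  "idea"
[2,5] (PP/N)\(N/S)  <  k=4
[1,5] PP/N  <  k=2
[0,5] NP/N  >S  k=1
[5,6] NP  lex  "a"
[6,7] N\NP  lex  "liked"
[5,7] N  <  k=6
[7,8] (S\(NP/N))\N  lex  "clearly"
[5,8] S\(NP/N)  <  k=7
[0,8] S  <  k=5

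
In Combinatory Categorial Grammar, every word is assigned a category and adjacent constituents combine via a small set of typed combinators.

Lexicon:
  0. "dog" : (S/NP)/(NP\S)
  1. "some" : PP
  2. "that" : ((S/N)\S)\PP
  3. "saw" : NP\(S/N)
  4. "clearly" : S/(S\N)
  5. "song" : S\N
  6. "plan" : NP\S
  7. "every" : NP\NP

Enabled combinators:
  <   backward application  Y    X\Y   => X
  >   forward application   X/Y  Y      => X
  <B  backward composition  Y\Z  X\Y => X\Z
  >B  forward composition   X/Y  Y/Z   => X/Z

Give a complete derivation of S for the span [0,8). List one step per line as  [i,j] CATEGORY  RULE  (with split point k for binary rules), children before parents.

[0,1] (S/NP)/(NP\S)  lex  "dog"
[1,2] PP  lex  "some"
[2,3] ((S/N)\S)\PP  lex  "that"
[1,3] (S/N)\S  <  k=2
[3,4] NP\(S/N)  lex  "saw"
[1,4] NP\S  <B  k=3
[0,4] S/NP  >  k=1
[4,5] S/(S\N)  lex  "clearly"
[5,6] S\N  lex  "song"
[4,6] S  >  k=5
[6,7] NP\S  lex  "plan"
[7,8] NP\NP  lex  "every"
[6,8] NP\S  <B  k=7
[4,8] NP  <  k=6
[0,8] S  >  k=4

[0,8] S   >
  [0,4] S/NP   >
    [0,1] "dog" : (S/NP)/(NP\S)
    [1,4] NP\S   <B
      [1,3] (S/N)\S   <
        [1,2] "some" : PP
        [2,3] "that" : ((S/N)\S)\PP
      [3,4] "saw" : NP\(S/N)
  [4,8] NP   <
    [4,6] S   >
      [4,5] "clearly" : S/(S\N)
      [5,6] "song" : S\N
    [6,8] NP\S   <B
      [6,7] "plan" : NP\S
      [7,8] "every" : NP\NP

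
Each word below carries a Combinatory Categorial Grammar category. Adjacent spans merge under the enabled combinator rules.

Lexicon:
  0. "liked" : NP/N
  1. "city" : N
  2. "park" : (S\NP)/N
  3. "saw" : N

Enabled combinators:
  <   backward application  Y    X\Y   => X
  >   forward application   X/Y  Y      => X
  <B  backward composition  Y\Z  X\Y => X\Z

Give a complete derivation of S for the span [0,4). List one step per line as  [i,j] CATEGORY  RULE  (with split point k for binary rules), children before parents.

[0,1] NP/N  lex  "liked"
[1,2] N  lex  "city"
[0,2] NP  >  k=1
[2,3] (S\NP)/N  lex  "park"
[3,4] N  lex  "saw"
[2,4] S\NP  >  k=3
[0,4] S  <  k=2

[0,4] S   <
  [0,2] NP   >
    [0,1] "liked" : NP/N
    [1,2] "city" : N
  [2,4] S\NP   >
    [2,3] "park" : (S\NP)/N
    [3,4] "saw" : N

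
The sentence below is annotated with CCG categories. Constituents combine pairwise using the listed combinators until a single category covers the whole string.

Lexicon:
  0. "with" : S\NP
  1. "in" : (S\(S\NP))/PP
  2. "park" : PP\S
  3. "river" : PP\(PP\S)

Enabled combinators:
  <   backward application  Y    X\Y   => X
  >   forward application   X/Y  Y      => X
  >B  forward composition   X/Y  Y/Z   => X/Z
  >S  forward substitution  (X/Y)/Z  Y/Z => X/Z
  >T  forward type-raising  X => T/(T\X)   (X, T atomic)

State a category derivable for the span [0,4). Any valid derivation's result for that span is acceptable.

[0,4] S   <
  [0,1] "with" : S\NP
  [1,4] S\(S\NP)   >
    [1,2] "in" : (S\(S\NP))/PP
    [2,4] PP   <
      [2,3] "park" : PP\S
      [3,4] "river" : PP\(PP\S)

S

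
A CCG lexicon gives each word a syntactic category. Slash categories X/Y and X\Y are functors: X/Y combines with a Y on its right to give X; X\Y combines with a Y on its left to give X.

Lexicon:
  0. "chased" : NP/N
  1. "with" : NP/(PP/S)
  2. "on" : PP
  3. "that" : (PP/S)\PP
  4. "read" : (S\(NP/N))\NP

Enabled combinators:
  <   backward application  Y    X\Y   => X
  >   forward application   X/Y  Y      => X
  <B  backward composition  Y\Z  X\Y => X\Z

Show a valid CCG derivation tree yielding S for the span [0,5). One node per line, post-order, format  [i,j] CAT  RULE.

[0,1] NP/N  lex  "chased"
[1,2] NP/(PP/S)  lex  "with"
[2,3] PP  lex  "on"
[3,4] (PP/S)\PP  lex  "that"
[2,4] PP/S  <  k=3
[1,4] NP  >  k=2
[4,5] (S\(NP/N))\NP  lex  "read"
[1,5] S\(NP/N)  <  k=4
[0,5] S  <  k=1

[0,5] S   <
  [0,1] "chased" : NP/N
  [1,5] S\(NP/N)   <
    [1,4] NP   >
      [1,2] "with" : NP/(PP/S)
      [2,4] PP/S   <
        [2,3] "on" : PP
        [3,4] "that" : (PP/S)\PP
    [4,5] "read" : (S\(NP/N))\NP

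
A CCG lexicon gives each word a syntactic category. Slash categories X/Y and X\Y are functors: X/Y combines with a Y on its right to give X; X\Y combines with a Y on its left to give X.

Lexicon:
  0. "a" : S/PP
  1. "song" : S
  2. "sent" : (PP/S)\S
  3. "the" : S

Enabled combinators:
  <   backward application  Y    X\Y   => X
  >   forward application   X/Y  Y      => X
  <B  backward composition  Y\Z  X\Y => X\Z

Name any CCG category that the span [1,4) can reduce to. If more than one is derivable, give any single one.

[0,4] S   >
  [0,1] "a" : S/PP
  [1,4] PP   >
    [1,3] PP/S   <
      [1,2] "song" : S
      [2,3] "sent" : (PP/S)\S
    [3,4] "the" : S

PP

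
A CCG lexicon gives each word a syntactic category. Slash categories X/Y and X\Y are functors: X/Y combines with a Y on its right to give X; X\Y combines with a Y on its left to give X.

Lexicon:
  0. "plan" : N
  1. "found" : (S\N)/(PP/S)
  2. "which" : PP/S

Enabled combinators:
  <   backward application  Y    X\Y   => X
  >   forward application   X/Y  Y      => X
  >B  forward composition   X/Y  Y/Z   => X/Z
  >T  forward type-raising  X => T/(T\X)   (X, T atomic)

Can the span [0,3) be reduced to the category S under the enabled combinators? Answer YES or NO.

[0,3] S   <
  [0,1] "plan" : N
  [1,3] S\N   >
    [1,2] "found" : (S\N)/(PP/S)
    [2,3] "which" : PP/S

YES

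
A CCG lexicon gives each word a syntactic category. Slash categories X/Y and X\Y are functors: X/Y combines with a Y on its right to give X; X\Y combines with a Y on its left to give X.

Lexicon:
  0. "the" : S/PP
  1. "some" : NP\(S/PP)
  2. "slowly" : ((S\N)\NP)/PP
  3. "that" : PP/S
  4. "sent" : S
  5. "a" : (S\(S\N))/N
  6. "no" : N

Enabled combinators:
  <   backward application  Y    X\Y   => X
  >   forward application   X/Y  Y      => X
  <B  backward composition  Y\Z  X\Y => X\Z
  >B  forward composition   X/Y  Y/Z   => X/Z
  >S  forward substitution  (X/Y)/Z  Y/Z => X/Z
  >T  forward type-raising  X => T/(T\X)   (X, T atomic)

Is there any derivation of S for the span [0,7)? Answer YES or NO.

[0,7] S   <
  [0,5] S\N   <
    [0,2] NP   <
      [0,1] "the" : S/PP
      [1,2] "some" : NP\(S/PP)
    [2,5] (S\N)\NP   >
      [2,3] "slowly" : ((S\N)\NP)/PP
      [3,5] PP   >
        [3,4] "that" : PP/S
        [4,5] "sent" : S
  [5,7] S\(S\N)   >
    [5,6] "a" : (S\(S\N))/N
    [6,7] "no" : N

YES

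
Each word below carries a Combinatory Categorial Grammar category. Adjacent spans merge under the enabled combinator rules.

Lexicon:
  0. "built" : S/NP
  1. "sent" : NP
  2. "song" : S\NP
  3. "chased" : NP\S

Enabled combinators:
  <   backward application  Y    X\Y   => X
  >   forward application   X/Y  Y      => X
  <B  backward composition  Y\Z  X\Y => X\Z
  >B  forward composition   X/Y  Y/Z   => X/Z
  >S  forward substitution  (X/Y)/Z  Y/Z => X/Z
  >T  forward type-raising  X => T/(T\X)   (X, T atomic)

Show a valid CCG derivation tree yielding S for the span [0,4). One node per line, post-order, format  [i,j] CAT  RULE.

[0,1] S/NP  lex  "built"
[1,2] NP  lex  "sent"
[1,2] S/(S\NP)  >T
[2,3] S\NP  lex  "song"
[1,3] S  >  k=2
[3,4] NP\S  lex  "chased"
[1,4] NP  <  k=3
[0,4] S  >  k=1

[0,4] S   >
  [0,1] "built" : S/NP
  [1,4] NP   <
    [1,3] S   >
      [1,2] S/(S\NP)   >T
        [1,2] "sent" : NP
      [2,3] "song" : S\NP
    [3,4] "chased" : NP\S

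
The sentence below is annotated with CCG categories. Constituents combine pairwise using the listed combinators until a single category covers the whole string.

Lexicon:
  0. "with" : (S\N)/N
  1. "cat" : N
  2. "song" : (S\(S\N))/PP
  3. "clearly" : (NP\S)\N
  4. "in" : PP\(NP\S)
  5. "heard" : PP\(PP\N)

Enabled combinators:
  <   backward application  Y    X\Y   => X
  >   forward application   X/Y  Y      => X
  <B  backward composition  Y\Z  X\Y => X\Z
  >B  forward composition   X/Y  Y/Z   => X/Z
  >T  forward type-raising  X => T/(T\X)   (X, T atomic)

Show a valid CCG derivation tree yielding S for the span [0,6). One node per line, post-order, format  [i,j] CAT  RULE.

[0,1] (S\N)/N  lex  "with"
[1,2] N  lex  "cat"
[0,2] S\N  >  k=1
[2,3] (S\(S\N))/PP  lex  "song"
[3,4] (NP\S)\N  lex  "clearly"
[4,5] PP\(NP\S)  lex  "in"
[3,5] PP\N  <B  k=4
[5,6] PP\(PP\N)  lex  "heard"
[3,6] PP  <  k=5
[2,6] S\(S\N)  >  k=3
[0,6] S  <  k=2

[0,6] S   <
  [0,2] S\N   >
    [0,1] "with" : (S\N)/N
    [1,2] "cat" : N
  [2,6] S\(S\N)   >
    [2,3] "song" : (S\(S\N))/PP
    [3,6] PP   <
      [3,5] PP\N   <B
        [3,4] "clearly" : (NP\S)\N
        [4,5] "in" : PP\(NP\S)
      [5,6] "heard" : PP\(PP\N)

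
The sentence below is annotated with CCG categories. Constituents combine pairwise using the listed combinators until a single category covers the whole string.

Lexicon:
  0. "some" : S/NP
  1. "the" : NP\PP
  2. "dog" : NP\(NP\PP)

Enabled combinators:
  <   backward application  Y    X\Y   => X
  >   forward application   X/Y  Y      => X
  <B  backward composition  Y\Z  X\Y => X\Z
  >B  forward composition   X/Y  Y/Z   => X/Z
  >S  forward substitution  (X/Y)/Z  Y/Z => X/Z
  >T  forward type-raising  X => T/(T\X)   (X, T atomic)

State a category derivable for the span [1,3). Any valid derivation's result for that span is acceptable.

NP

[0,3] S   >
  [0,1] "some" : S/NP
  [1,3] NP   <
    [1,2] "the" : NP\PP
    [2,3] "dog" : NP\(NP\PP)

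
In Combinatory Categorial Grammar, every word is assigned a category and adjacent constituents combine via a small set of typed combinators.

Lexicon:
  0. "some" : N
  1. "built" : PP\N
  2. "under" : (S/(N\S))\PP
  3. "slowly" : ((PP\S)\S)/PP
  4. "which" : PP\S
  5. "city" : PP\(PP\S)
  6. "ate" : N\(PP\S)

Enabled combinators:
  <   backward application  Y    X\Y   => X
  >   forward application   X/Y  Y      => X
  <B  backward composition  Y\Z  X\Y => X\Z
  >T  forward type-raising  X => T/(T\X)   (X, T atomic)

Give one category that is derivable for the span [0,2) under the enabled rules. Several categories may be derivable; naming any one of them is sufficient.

[0,7] S   >
  [0,3] S/(N\S)   <
    [0,2] PP   >
      [0,1] PP/(PP\N)   >T
        [0,1] "some" : N
      [1,2] "built" : PP\N
    [2,3] "under" : (S/(N\S))\PP
  [3,7] N\S   <B
    [3,6] (PP\S)\S   >
      [3,4] "slowly" : ((PP\S)\S)/PP
      [4,6] PP   <
        [4,5] "which" : PP\S
        [5,6] "city" : PP\(PP\S)
    [6,7] "ate" : N\(PP\S)

PP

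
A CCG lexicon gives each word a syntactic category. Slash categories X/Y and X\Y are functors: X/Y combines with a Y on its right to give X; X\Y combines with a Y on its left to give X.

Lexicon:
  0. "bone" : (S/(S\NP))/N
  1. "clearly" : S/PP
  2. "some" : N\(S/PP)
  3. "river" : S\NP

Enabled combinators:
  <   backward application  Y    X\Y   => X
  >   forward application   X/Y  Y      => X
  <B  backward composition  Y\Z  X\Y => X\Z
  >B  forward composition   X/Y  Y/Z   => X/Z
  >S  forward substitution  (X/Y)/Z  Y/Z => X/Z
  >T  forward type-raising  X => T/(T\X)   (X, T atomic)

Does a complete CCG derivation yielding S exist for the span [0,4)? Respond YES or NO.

[0,4] S   >
  [0,3] S/(S\NP)   >
    [0,1] "bone" : (S/(S\NP))/N
    [1,3] N   <
      [1,2] "clearly" : S/PP
      [2,3] "some" : N\(S/PP)
  [3,4] "river" : S\NP

YES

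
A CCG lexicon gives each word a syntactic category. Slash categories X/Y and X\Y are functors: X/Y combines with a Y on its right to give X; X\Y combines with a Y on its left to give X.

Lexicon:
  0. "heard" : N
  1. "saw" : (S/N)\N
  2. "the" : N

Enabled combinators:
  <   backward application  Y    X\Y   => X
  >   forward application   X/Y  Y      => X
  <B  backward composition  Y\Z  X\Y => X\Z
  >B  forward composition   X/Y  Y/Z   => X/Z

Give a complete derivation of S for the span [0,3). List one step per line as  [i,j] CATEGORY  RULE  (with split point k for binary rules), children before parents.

[0,3] S   >
  [0,2] S/N   <
    [0,1] "heard" : N
    [1,2] "saw" : (S/N)\N
  [2,3] "the" : N

[0,1] N  lex  "heard"
[1,2] (S/N)\N  lex  "saw"
[0,2] S/N  <  k=1
[2,3] N  lex  "the"
[0,3] S  >  k=2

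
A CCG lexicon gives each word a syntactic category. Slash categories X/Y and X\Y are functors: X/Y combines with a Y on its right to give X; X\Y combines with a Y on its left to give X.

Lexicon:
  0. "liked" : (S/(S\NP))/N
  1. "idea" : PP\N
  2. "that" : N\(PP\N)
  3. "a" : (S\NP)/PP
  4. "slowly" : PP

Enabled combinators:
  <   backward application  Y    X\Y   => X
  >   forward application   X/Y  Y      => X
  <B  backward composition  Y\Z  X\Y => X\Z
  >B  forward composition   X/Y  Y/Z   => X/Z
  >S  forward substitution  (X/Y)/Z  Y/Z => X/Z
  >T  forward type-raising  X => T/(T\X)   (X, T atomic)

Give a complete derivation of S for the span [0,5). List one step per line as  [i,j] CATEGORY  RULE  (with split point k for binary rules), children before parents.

[0,1] (S/(S\NP))/N  lex  "liked"
[1,2] PP\N  lex  "idea"
[2,3] N\(PP\N)  lex  "that"
[1,3] N  <  k=2
[0,3] S/(S\NP)  >  k=1
[3,4] (S\NP)/PP  lex  "a"
[4,5] PP  lex  "slowly"
[3,5] S\NP  >  k=4
[0,5] S  >  k=3

[0,5] S   >
  [0,3] S/(S\NP)   >
    [0,1] "liked" : (S/(S\NP))/N
    [1,3] N   <
      [1,2] "idea" : PP\N
      [2,3] "that" : N\(PP\N)
  [3,5] S\NP   >
    [3,4] "a" : (S\NP)/PP
    [4,5] "slowly" : PP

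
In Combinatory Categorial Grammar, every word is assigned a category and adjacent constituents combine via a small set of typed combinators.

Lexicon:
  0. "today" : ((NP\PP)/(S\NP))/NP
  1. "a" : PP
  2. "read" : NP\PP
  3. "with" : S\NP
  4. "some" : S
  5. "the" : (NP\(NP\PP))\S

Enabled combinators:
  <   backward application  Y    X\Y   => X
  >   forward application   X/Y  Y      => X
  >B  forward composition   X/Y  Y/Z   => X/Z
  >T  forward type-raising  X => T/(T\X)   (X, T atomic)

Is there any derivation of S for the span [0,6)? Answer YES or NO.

NO

((NP\PP)/(S\NP))/NP PP NP\PP S\NP S (NP\(NP\PP))\S
CKY chart[0,6] = {N/(N\NP), NP, NP/(NP\NP), PP/(PP\NP), S/(S\NP)}; S ∉ chart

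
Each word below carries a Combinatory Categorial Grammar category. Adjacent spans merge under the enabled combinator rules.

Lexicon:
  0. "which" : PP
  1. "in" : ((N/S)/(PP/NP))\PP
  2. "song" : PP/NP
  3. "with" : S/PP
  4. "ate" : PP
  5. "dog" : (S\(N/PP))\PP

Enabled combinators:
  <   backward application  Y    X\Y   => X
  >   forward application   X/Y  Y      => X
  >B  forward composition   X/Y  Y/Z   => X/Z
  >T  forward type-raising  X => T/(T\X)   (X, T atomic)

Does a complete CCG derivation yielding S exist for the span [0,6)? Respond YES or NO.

[0,6] S   <
  [0,4] N/PP   >B
    [0,3] N/S   >
      [0,2] (N/S)/(PP/NP)   <
        [0,1] "which" : PP
        [1,2] "in" : ((N/S)/(PP/NP))\PP
      [2,3] "song" : PP/NP
    [3,4] "with" : S/PP
  [4,6] S\(N/PP)   <
    [4,5] "ate" : PP
    [5,6] "dog" : (S\(N/PP))\PP

YES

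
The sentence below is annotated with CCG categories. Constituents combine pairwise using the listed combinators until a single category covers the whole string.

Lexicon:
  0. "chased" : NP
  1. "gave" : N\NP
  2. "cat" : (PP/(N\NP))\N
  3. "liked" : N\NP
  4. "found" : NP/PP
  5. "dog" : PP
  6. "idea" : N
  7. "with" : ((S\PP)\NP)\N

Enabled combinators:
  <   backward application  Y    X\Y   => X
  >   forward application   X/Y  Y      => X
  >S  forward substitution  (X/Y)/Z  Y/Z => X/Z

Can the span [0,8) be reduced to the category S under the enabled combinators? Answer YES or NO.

[0,8] S   <
  [0,4] PP   >
    [0,3] PP/(N\NP)   <
      [0,2] N   <
        [0,1] "chased" : NP
        [1,2] "gave" : N\NP
      [2,3] "cat" : (PP/(N\NP))\N
    [3,4] "liked" : N\NP
  [4,8] S\PP   <
    [4,6] NP   >
      [4,5] "found" : NP/PP
      [5,6] "dog" : PP
    [6,8] (S\PP)\NP   <
      [6,7] "idea" : N
      [7,8] "with" : ((S\PP)\NP)\N

YES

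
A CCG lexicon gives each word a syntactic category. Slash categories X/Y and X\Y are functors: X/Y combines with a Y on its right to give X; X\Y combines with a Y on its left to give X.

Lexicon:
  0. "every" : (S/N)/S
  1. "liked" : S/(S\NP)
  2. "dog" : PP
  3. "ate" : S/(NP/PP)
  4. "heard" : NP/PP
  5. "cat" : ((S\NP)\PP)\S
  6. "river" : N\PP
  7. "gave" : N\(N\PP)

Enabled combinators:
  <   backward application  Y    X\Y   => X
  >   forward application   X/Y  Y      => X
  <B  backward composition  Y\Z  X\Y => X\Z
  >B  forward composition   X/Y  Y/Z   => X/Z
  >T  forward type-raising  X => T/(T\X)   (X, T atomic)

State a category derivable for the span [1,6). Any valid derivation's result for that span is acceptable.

[0,8] S   >
  [0,6] S/N   >
    [0,1] "every" : (S/N)/S
    [1,6] S   >
      [1,2] "liked" : S/(S\NP)
      [2,6] S\NP   <
        [2,3] "dog" : PP
        [3,6] (S\NP)\PP   <
          [3,5] S   >
            [3,4] "ate" : S/(NP/PP)
            [4,5] "heard" : NP/PP
          [5,6] "cat" : ((S\NP)\PP)\S
  [6,8] N   <
    [6,7] "river" : N\PP
    [7,8] "gave" : N\(N\PP)

S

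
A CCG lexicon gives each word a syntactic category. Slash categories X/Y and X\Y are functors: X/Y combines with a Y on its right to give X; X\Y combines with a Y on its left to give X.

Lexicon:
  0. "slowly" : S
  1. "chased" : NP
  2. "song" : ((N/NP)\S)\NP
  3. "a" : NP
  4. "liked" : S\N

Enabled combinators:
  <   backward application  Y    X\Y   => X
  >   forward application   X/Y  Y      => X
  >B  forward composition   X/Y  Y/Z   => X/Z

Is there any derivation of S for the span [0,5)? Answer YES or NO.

YES

[0,5] S   <
  [0,4] N   >
    [0,3] N/NP   <
      [0,1] "slowly" : S
      [1,3] (N/NP)\S   <
        [1,2] "chased" : NP
        [2,3] "song" : ((N/NP)\S)\NP
    [3,4] "a" : NP
  [4,5] "liked" : S\N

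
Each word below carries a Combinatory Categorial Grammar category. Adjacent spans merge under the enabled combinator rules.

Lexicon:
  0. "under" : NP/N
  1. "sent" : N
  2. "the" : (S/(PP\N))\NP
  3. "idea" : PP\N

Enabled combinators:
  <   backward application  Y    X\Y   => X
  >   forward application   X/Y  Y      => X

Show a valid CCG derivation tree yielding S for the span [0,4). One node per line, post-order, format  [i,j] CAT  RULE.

[0,1] NP/N  lex  "under"
[1,2] N  lex  "sent"
[0,2] NP  >  k=1
[2,3] (S/(PP\N))\NP  lex  "the"
[0,3] S/(PP\N)  <  k=2
[3,4] PP\N  lex  "idea"
[0,4] S  >  k=3

[0,4] S   >
  [0,3] S/(PP\N)   <
    [0,2] NP   >
      [0,1] "under" : NP/N
      [1,2] "sent" : N
    [2,3] "the" : (S/(PP\N))\NP
  [3,4] "idea" : PP\N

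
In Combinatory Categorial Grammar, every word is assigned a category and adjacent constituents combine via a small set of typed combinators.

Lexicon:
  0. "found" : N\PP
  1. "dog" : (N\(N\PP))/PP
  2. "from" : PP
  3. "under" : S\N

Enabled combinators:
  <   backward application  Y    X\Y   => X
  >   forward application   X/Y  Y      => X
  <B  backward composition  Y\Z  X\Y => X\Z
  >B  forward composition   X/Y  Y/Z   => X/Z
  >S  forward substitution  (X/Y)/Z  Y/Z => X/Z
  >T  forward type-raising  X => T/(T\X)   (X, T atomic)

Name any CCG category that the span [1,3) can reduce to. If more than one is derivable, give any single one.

[0,4] S   <
  [0,3] N   <
    [0,1] "found" : N\PP
    [1,3] N\(N\PP)   >
      [1,2] "dog" : (N\(N\PP))/PP
      [2,3] "from" : PP
  [3,4] "under" : S\N

N\(N\PP)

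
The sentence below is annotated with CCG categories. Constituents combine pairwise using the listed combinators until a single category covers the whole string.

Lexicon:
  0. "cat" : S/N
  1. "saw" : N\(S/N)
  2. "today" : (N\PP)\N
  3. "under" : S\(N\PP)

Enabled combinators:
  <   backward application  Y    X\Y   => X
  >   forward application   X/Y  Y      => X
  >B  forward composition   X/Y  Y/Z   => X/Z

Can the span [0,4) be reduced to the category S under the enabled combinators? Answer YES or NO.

[0,4] S   <
  [0,3] N\PP   <
    [0,2] N   <
      [0,1] "cat" : S/N
      [1,2] "saw" : N\(S/N)
    [2,3] "today" : (N\PP)\N
  [3,4] "under" : S\(N\PP)

YES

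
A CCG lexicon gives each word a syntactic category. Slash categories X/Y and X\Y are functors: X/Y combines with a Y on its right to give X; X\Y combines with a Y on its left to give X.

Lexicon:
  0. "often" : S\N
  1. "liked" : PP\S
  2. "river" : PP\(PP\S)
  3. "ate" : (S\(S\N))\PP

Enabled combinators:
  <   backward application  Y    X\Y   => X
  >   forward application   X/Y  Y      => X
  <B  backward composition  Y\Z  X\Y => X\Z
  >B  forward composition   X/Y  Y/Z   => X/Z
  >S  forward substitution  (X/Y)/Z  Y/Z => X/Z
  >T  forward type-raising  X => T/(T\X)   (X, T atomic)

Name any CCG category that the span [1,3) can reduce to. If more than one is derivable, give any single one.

PP

[0,4] S   <
  [0,1] "often" : S\N
  [1,4] S\(S\N)   <
    [1,3] PP   <
      [1,2] "liked" : PP\S
      [2,3] "river" : PP\(PP\S)
    [3,4] "ate" : (S\(S\N))\PP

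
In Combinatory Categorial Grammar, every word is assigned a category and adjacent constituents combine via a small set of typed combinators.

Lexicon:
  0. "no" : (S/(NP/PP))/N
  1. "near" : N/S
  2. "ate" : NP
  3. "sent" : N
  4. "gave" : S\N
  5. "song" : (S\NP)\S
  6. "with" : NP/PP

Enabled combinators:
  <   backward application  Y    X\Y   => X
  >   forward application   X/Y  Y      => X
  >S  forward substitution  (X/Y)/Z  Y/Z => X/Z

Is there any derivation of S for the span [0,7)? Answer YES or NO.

YES

[0,7] S   >
  [0,6] S/(NP/PP)   >
    [0,1] "no" : (S/(NP/PP))/N
    [1,6] N   >
      [1,2] "near" : N/S
      [2,6] S   <
        [2,3] "ate" : NP
        [3,6] S\NP   <
          [3,5] S   <
            [3,4] "sent" : N
            [4,5] "gave" : S\N
          [5,6] "song" : (S\NP)\S
  [6,7] "with" : NP/PP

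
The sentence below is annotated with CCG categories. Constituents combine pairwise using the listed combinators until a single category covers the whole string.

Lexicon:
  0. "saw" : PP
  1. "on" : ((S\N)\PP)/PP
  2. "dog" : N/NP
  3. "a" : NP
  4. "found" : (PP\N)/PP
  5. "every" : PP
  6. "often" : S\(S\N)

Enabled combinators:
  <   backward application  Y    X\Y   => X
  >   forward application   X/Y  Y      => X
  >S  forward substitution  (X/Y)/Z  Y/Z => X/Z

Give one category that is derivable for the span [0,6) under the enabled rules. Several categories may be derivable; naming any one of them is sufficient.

S\N

[0,7] S   <
  [0,6] S\N   <
    [0,1] "saw" : PP
    [1,6] (S\N)\PP   >
      [1,2] "on" : ((S\N)\PP)/PP
      [2,6] PP   <
        [2,4] N   >
          [2,3] "dog" : N/NP
          [3,4] "a" : NP
        [4,6] PP\N   >
          [4,5] "found" : (PP\N)/PP
          [5,6] "every" : PP
  [6,7] "often" : S\(S\N)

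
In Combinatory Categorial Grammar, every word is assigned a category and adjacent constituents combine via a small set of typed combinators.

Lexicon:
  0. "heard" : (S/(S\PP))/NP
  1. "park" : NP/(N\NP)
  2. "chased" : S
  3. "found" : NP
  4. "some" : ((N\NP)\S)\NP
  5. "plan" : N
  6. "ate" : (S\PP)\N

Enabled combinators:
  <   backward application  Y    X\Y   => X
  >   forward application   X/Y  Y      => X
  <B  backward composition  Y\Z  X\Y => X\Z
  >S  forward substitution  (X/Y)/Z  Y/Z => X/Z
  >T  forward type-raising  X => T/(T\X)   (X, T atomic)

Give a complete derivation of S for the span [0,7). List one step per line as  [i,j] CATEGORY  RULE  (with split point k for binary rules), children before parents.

[0,1] (S/(S\PP))/NP  lex  "heard"
[1,2] NP/(N\NP)  lex  "park"
[2,3] S  lex  "chased"
[3,4] NP  lex  "found"
[4,5] ((N\NP)\S)\NP  lex  "some"
[3,5] (N\NP)\S  <  k=4
[2,5] N\NP  <  k=3
[1,5] NP  >  k=2
[0,5] S/(S\PP)  >  k=1
[5,6] N  lex  "plan"
[6,7] (S\PP)\N  lex  "ate"
[5,7] S\PP  <  k=6
[0,7] S  >  k=5

[0,7] S   >
  [0,5] S/(S\PP)   >
    [0,1] "heard" : (S/(S\PP))/NP
    [1,5] NP   >
      [1,2] "park" : NP/(N\NP)
      [2,5] N\NP   <
        [2,3] "chased" : S
        [3,5] (N\NP)\S   <
          [3,4] "found" : NP
          [4,5] "some" : ((N\NP)\S)\NP
  [5,7] S\PP   <
    [5,6] "plan" : N
    [6,7] "ate" : (S\PP)\N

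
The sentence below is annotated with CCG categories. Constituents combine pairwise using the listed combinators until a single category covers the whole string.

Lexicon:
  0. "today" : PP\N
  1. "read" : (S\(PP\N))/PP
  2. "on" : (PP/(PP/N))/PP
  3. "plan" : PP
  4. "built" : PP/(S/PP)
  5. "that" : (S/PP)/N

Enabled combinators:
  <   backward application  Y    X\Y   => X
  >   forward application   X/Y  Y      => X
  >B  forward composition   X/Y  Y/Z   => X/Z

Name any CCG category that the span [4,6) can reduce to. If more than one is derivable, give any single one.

[0,6] S   <
  [0,1] "today" : PP\N
  [1,6] S\(PP\N)   >
    [1,2] "read" : (S\(PP\N))/PP
    [2,6] PP   >
      [2,4] PP/(PP/N)   >
        [2,3] "on" : (PP/(PP/N))/PP
        [3,4] "plan" : PP
      [4,6] PP/N   >B
        [4,5] "built" : PP/(S/PP)
        [5,6] "that" : (S/PP)/N

PP/N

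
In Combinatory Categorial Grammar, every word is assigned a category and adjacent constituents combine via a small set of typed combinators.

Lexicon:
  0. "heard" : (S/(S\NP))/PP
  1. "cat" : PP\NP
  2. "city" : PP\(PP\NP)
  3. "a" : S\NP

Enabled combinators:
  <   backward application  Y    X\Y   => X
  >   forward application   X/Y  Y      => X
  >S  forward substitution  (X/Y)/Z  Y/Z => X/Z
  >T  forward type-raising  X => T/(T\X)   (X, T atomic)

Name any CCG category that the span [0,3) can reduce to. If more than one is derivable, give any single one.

[0,4] S   >
  [0,3] S/(S\NP)   >
    [0,1] "heard" : (S/(S\NP))/PP
    [1,3] PP   <
      [1,2] "cat" : PP\NP
      [2,3] "city" : PP\(PP\NP)
  [3,4] "a" : S\NP

S/(S\NP)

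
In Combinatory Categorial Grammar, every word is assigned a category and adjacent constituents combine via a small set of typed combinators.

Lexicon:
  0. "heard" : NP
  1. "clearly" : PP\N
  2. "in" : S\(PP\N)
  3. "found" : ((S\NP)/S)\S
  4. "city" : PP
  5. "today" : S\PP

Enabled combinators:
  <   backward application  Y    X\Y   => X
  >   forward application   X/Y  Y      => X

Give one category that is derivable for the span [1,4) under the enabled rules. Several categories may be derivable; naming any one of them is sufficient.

[0,6] S   <
  [0,1] "heard" : NP
  [1,6] S\NP   >
    [1,4] (S\NP)/S   <
      [1,3] S   <
        [1,2] "clearly" : PP\N
        [2,3] "in" : S\(PP\N)
      [3,4] "found" : ((S\NP)/S)\S
    [4,6] S   <
      [4,5] "city" : PP
      [5,6] "today" : S\PP

(S\NP)/S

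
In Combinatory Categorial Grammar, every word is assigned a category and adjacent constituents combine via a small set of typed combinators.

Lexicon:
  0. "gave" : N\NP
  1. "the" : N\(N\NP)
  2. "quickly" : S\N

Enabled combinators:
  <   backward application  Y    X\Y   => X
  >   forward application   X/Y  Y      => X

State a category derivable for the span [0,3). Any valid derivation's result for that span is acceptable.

S

[0,3] S   <
  [0,2] N   <
    [0,1] "gave" : N\NP
    [1,2] "the" : N\(N\NP)
  [2,3] "quickly" : S\N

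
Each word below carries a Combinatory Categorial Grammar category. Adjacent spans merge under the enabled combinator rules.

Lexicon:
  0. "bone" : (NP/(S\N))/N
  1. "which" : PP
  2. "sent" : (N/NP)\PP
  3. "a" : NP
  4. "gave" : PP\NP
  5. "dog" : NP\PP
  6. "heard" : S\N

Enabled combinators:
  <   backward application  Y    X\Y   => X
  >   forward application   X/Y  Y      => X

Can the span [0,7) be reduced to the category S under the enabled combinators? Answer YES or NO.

NO

(NP/(S\N))/N PP (N/NP)\PP NP PP\NP NP\PP S\N
CKY chart[0,7] = {NP}; S ∉ chart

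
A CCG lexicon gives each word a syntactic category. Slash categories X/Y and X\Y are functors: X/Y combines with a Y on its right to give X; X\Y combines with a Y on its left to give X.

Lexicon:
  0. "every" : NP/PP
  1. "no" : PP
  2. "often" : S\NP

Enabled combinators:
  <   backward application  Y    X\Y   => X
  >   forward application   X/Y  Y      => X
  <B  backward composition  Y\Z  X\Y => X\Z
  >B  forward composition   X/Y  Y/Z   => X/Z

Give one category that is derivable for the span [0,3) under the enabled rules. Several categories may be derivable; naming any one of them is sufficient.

S

[0,3] S   <
  [0,2] NP   >
    [0,1] "every" : NP/PP
    [1,2] "no" : PP
  [2,3] "often" : S\NP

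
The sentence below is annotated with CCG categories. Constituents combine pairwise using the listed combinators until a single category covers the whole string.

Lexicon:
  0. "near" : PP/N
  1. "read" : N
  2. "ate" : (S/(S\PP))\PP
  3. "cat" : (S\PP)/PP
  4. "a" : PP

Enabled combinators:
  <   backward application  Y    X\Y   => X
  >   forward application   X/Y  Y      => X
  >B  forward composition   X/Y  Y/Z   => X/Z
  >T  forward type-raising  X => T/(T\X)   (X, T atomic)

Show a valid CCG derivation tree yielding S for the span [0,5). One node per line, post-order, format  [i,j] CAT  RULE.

[0,1] PP/N  lex  "near"
[1,2] N  lex  "read"
[0,2] PP  >  k=1
[2,3] (S/(S\PP))\PP  lex  "ate"
[0,3] S/(S\PP)  <  k=2
[3,4] (S\PP)/PP  lex  "cat"
[4,5] PP  lex  "a"
[3,5] S\PP  >  k=4
[0,5] S  >  k=3

[0,5] S   >
  [0,3] S/(S\PP)   <
    [0,2] PP   >
      [0,1] "near" : PP/N
      [1,2] "read" : N
    [2,3] "ate" : (S/(S\PP))\PP
  [3,5] S\PP   >
    [3,4] "cat" : (S\PP)/PP
    [4,5] "a" : PP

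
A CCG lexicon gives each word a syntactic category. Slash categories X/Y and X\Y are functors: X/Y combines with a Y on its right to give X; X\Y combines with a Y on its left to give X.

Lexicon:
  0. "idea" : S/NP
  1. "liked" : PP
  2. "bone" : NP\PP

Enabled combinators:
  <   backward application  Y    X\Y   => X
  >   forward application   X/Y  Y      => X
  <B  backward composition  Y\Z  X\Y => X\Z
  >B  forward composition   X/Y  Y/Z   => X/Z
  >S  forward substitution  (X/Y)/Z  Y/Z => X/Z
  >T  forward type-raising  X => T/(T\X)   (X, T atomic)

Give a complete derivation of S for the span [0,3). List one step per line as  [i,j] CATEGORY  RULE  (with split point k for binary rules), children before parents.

[0,3] S   >
  [0,1] "idea" : S/NP
  [1,3] NP   >
    [1,2] NP/(NP\PP)   >T
      [1,2] "liked" : PP
    [2,3] "bone" : NP\PP

[0,1] S/NP  lex  "idea"
[1,2] PP  lex  "liked"
[1,2] NP/(NP\PP)  >T
[2,3] NP\PP  lex  "bone"
[1,3] NP  >  k=2
[0,3] S  >  k=1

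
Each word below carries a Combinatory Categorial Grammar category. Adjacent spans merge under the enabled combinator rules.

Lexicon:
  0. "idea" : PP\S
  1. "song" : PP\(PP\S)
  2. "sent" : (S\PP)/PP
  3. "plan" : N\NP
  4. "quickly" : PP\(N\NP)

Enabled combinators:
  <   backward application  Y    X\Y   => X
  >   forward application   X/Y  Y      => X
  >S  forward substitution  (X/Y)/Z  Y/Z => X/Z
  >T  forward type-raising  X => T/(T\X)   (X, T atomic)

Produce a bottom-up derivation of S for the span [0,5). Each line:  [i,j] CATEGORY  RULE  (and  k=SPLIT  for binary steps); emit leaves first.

[0,5] S   <
  [0,2] PP   <
    [0,1] "idea" : PP\S
    [1,2] "song" : PP\(PP\S)
  [2,5] S\PP   >
    [2,3] "sent" : (S\PP)/PP
    [3,5] PP   <
      [3,4] "plan" : N\NP
      [4,5] "quickly" : PP\(N\NP)

[0,1] PP\S  lex  "idea"
[1,2] PP\(PP\S)  lex  "song"
[0,2] PP  <  k=1
[2,3] (S\PP)/PP  lex  "sent"
[3,4] N\NP  lex  "plan"
[4,5] PP\(N\NP)  lex  "quickly"
[3,5] PP  <  k=4
[2,5] S\PP  >  k=3
[0,5] S  <  k=2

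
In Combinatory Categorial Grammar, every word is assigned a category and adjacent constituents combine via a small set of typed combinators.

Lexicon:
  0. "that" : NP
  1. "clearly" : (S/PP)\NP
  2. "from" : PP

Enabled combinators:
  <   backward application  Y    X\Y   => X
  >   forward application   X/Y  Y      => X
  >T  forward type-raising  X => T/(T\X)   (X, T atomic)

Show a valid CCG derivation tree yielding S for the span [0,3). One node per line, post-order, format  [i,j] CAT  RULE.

[0,1] NP  lex  "that"
[1,2] (S/PP)\NP  lex  "clearly"
[0,2] S/PP  <  k=1
[2,3] PP  lex  "from"
[0,3] S  >  k=2

[0,3] S   >
  [0,2] S/PP   <
    [0,1] "that" : NP
    [1,2] "clearly" : (S/PP)\NP
  [2,3] "from" : PP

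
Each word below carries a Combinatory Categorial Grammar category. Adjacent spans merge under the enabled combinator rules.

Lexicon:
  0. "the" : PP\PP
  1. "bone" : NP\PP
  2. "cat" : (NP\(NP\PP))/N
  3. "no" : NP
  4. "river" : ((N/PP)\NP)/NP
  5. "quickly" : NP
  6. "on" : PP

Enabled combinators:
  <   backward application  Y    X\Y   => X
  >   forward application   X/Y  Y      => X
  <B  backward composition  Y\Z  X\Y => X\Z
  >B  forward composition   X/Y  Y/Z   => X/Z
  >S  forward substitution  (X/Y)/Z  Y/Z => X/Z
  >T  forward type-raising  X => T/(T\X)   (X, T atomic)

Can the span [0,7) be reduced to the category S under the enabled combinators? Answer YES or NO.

NO

PP\PP NP\PP (NP\(NP\PP))/N NP ((N/PP)\NP)/NP NP PP
CKY chart[0,7] = {N/(N\NP), NP, NP/(NP\NP), PP/(PP\NP), S/(S\NP)}; S ∉ chart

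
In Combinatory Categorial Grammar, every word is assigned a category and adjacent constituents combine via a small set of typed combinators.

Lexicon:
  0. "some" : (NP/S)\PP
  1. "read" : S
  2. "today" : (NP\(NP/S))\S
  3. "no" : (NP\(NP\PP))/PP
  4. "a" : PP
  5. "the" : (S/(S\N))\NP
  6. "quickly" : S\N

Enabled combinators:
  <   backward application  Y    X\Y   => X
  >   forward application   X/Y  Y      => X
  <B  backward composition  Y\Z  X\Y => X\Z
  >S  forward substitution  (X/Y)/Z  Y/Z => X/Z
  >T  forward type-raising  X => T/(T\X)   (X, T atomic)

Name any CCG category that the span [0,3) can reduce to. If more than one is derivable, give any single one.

NP\PP

[0,7] S   >
  [0,6] S/(S\N)   <
    [0,5] NP   <
      [0,3] NP\PP   <B
        [0,1] "some" : (NP/S)\PP
        [1,3] NP\(NP/S)   <
          [1,2] "read" : S
          [2,3] "today" : (NP\(NP/S))\S
      [3,5] NP\(NP\PP)   >
        [3,4] "no" : (NP\(NP\PP))/PP
        [4,5] "a" : PP
    [5,6] "the" : (S/(S\N))\NP
  [6,7] "quickly" : S\N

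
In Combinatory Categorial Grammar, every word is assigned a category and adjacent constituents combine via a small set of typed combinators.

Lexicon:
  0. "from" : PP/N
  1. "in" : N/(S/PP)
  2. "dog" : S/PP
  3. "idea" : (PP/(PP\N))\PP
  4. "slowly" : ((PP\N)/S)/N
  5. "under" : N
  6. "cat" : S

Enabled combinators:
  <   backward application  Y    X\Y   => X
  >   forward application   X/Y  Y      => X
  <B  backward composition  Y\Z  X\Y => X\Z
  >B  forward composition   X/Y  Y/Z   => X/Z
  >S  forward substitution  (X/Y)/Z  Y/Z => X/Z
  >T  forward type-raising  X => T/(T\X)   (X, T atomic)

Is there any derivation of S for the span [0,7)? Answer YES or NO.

NO

PP/N N/(S/PP) S/PP (PP/(PP\N))\PP ((PP\N)/S)/N N S
CKY chart[0,7] = {N/(N\PP), NP/(NP\PP), PP, PP/(PP\PP), PP/(S\S), S/(S\PP)}; S ∉ chart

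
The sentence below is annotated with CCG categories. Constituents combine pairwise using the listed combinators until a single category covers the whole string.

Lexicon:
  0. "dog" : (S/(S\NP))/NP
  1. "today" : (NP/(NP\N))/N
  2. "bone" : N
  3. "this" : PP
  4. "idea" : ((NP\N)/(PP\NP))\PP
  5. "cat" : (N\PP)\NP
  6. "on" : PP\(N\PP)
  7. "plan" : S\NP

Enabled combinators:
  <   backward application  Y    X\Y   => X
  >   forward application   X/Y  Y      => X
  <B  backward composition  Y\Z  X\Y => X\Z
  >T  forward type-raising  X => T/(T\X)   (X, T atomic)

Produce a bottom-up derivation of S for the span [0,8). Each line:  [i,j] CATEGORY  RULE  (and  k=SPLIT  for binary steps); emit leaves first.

[0,8] S   >
  [0,7] S/(S\NP)   >
    [0,1] "dog" : (S/(S\NP))/NP
    [1,7] NP   >
      [1,3] NP/(NP\N)   >
        [1,2] "today" : (NP/(NP\N))/N
        [2,3] "bone" : N
      [3,7] NP\N   >
        [3,5] (NP\N)/(PP\NP)   <
          [3,4] "this" : PP
          [4,5] "idea" : ((NP\N)/(PP\NP))\PP
        [5,7] PP\NP   <B
          [5,6] "cat" : (N\PP)\NP
          [6,7] "on" : PP\(N\PP)
  [7,8] "plan" : S\NP

[0,1] (S/(S\NP))/NP  lex  "dog"
[1,2] (NP/(NP\N))/N  lex  "today"
[2,3] N  lex  "bone"
[1,3] NP/(NP\N)  >  k=2
[3,4] PP  lex  "this"
[4,5] ((NP\N)/(PP\NP))\PP  lex  "idea"
[3,5] (NP\N)/(PP\NP)  <  k=4
[5,6] (N\PP)\NP  lex  "cat"
[6,7] PP\(N\PP)  lex  "on"
[5,7] PP\NP  <B  k=6
[3,7] NP\N  >  k=5
[1,7] NP  >  k=3
[0,7] S/(S\NP)  >  k=1
[7,8] S\NP  lex  "plan"
[0,8] S  >  k=7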